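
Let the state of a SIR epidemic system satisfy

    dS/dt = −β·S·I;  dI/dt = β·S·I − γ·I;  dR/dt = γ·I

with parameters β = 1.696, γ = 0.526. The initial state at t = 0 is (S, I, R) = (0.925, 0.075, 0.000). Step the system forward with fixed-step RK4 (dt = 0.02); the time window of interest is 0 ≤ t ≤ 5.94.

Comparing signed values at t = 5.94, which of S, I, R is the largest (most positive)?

t=0.000: state=(0.925, 0.075, 0.000)
step 1 (dt=0.02): k1=(-0.118, 0.078, 0.039), k2=(-0.119, 0.079, 0.040), k3=(-0.119, 0.079, 0.040), k4=(-0.120, 0.080, 0.040); state += dt/6·(k1+2k2+2k3+k4)
t=0.020: state=(0.923, 0.077, 0.001)
t=0.040: state=(0.920, 0.078, 0.002)
t=0.060: state=(0.918, 0.080, 0.002)
continuing one RK4 step at a time; state shown every 10 steps (Δt=0.2):
t=0.200: state=(0.899, 0.092, 0.009)
t=0.400: state=(0.869, 0.112, 0.019)
t=0.600: state=(0.833, 0.134, 0.032)
t=0.800: state=(0.793, 0.159, 0.048)
t=1.000: state=(0.748, 0.186, 0.066)
t=1.200: state=(0.699, 0.214, 0.087)
t=1.400: state=(0.647, 0.242, 0.111)
t=1.600: state=(0.593, 0.269, 0.138)
t=1.800: state=(0.539, 0.294, 0.168)
t=2.000: state=(0.486, 0.314, 0.200)
t=2.200: state=(0.436, 0.331, 0.234)
t=2.400: state=(0.388, 0.342, 0.269)
t=2.600: state=(0.345, 0.349, 0.305)
t=2.800: state=(0.307, 0.351, 0.342)
t=3.000: state=(0.272, 0.348, 0.379)
t=3.200: state=(0.242, 0.342, 0.416)
t=3.400: state=(0.216, 0.333, 0.451)
t=3.600: state=(0.193, 0.321, 0.485)
t=3.800: state=(0.174, 0.308, 0.519)
t=4.000: state=(0.157, 0.293, 0.550)
t=4.200: state=(0.142, 0.277, 0.580)
t=4.400: state=(0.130, 0.261, 0.609)
t=4.600: state=(0.119, 0.246, 0.635)
t=4.800: state=(0.110, 0.230, 0.660)
t=5.000: state=(0.102, 0.214, 0.684)
t=5.200: state=(0.095, 0.200, 0.705)
t=5.400: state=(0.089, 0.185, 0.726)
t=5.600: state=(0.084, 0.172, 0.744)
t=5.800: state=(0.079, 0.159, 0.762)
t=5.940: state=(0.076, 0.150, 0.773)
compare at T: S=0.076, I=0.150, R=0.773

largest component: R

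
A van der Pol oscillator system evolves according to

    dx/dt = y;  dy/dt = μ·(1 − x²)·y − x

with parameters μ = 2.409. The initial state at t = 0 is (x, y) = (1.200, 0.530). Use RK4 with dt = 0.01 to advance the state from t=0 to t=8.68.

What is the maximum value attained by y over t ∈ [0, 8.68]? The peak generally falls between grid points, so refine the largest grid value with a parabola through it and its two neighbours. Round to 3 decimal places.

t=0.000: state=(1.200, 0.530)
step 1 (dt=0.01): k1=(0.530, -1.762), k2=(0.521, -1.763), k3=(0.521, -1.763), k4=(0.512, -1.764); state += dt/6·(k1+2k2+2k3+k4)
t=0.010: state=(1.205, 0.512)
t=0.020: state=(1.210, 0.495)
t=0.030: state=(1.215, 0.477)
continuing one RK4 step at a time; state shown every 50 steps (Δt=0.5):
t=0.500: state=(1.268, -0.187)
t=1.000: state=(1.067, -0.603)
t=1.500: state=(0.617, -1.335)
t=2.000: state=(-0.607, -3.976)
t=2.500: state=(-1.981, -0.482)
t=3.000: state=(-1.945, 0.262)
t=3.500: state=(-1.799, 0.317)
t=4.000: state=(-1.627, 0.374)
t=4.500: state=(-1.418, 0.472)
t=5.000: state=(-1.137, 0.683)
t=5.500: state=(-0.668, 1.336)
t=6.000: state=(0.541, 3.970)
t=6.500: state=(1.988, 0.554)
t=7.000: state=(1.960, -0.258)
t=7.500: state=(1.816, -0.312)
t=8.000: state=(1.648, -0.366)
t=8.500: state=(1.444, -0.457)
t=8.680: state=(1.358, -0.508)
largest grid value and its neighbours: y(6.090)=4.31828, y(6.100)=4.32114, y(6.110)=4.31493
parabola through these three points peaks at t≈6.098 with y≈4.32129

max y = 4.321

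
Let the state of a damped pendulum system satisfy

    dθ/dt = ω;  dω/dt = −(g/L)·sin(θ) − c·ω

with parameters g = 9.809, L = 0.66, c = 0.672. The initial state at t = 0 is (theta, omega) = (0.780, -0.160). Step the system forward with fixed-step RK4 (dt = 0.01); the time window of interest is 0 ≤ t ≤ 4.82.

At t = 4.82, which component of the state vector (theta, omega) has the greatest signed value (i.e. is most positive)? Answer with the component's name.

t=0.000: state=(0.780, -0.160)
step 1 (dt=0.01): k1=(-0.160, -10.345), k2=(-0.212, -10.301), k3=(-0.212, -10.299), k4=(-0.263, -10.253); state += dt/6·(k1+2k2+2k3+k4)
t=0.010: state=(0.778, -0.263)
t=0.020: state=(0.775, -0.365)
t=0.030: state=(0.771, -0.466)
continuing one RK4 step at a time; state shown every 20 steps (Δt=0.2):
t=0.200: state=(0.559, -1.921)
t=0.400: state=(0.087, -2.569)
t=0.600: state=(-0.371, -1.805)
t=0.800: state=(-0.581, -0.235)
t=1.000: state=(-0.472, 1.248)
t=1.200: state=(-0.136, 1.939)
t=1.400: state=(0.229, 1.535)
t=1.600: state=(0.428, 0.389)
t=1.800: state=(0.382, -0.805)
t=2.000: state=(0.144, -1.447)
t=2.200: state=(-0.140, -1.252)
t=2.400: state=(-0.314, -0.426)
t=2.600: state=(-0.303, 0.513)
t=2.800: state=(-0.135, 1.072)
t=3.000: state=(0.083, 0.999)
t=3.200: state=(0.230, 0.409)
t=3.400: state=(0.237, -0.319)
t=3.600: state=(0.119, -0.791)
t=3.800: state=(-0.047, -0.787)
t=4.000: state=(-0.167, -0.368)
t=4.200: state=(-0.184, 0.191)
t=4.400: state=(-0.102, 0.580)
t=4.600: state=(0.023, 0.614)
t=4.800: state=(0.121, 0.320)
t=4.820: state=(0.127, 0.279)
compare at T: theta=0.127, omega=0.279

largest component: omega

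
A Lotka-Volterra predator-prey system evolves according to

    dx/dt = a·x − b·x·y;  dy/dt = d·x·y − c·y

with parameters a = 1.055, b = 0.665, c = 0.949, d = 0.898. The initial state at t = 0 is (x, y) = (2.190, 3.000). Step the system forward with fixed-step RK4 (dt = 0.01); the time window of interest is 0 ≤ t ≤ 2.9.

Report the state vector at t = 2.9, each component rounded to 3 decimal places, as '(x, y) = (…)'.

t=0.000: state=(2.190, 3.000)
step 1 (dt=0.01): k1=(-2.059, 3.053), k2=(-2.071, 3.041), k3=(-2.071, 3.040), k4=(-2.083, 3.027); state += dt/6·(k1+2k2+2k3+k4)
t=0.010: state=(2.169, 3.030)
t=0.020: state=(2.148, 3.061)
t=0.030: state=(2.127, 3.090)
continuing one RK4 step at a time; state shown every 10 steps (Δt=0.1):
t=0.100: state=(1.974, 3.290)
t=0.200: state=(1.748, 3.536)
t=0.300: state=(1.525, 3.725)
t=0.400: state=(1.317, 3.848)
t=0.500: state=(1.131, 3.906)
t=0.600: state=(0.969, 3.902)
t=0.700: state=(0.832, 3.847)
t=0.800: state=(0.718, 3.750)
t=0.900: state=(0.624, 3.622)
t=1.000: state=(0.548, 3.472)
t=1.100: state=(0.486, 3.307)
t=1.200: state=(0.436, 3.135)
t=1.300: state=(0.396, 2.959)
t=1.400: state=(0.363, 2.784)
t=1.500: state=(0.337, 2.613)
t=1.600: state=(0.317, 2.447)
t=1.700: state=(0.301, 2.288)
t=1.800: state=(0.288, 2.137)
t=1.900: state=(0.279, 1.993)
t=2.000: state=(0.273, 1.858)
t=2.100: state=(0.269, 1.732)
t=2.200: state=(0.268, 1.613)
t=2.300: state=(0.268, 1.503)
t=2.400: state=(0.271, 1.401)
t=2.500: state=(0.275, 1.305)
t=2.600: state=(0.281, 1.217)
t=2.700: state=(0.289, 1.136)
t=2.800: state=(0.299, 1.060)
t=2.900: state=(0.310, 0.991)

(x, y) = (0.310, 0.991)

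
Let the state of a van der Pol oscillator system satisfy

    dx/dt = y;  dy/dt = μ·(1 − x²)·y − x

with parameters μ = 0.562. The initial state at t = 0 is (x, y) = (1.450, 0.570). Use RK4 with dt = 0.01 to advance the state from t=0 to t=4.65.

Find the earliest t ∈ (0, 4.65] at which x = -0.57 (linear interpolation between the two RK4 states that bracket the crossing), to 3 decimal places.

t = 2.257

t=0.000: state=(1.450, 0.570)
step 1 (dt=0.01): k1=(0.570, -1.803), k2=(0.561, -1.803), k3=(0.561, -1.803), k4=(0.552, -1.803); state += dt/6·(k1+2k2+2k3+k4)
t=0.010: state=(1.456, 0.552)
t=0.020: state=(1.461, 0.534)
t=0.030: state=(1.466, 0.516)
continuing one RK4 step at a time; state shown every 20 steps (Δt=0.2):
t=0.200: state=(1.528, 0.217)
t=0.400: state=(1.539, -0.099)
t=0.600: state=(1.492, -0.368)
t=0.800: state=(1.395, -0.599)
t=1.000: state=(1.254, -0.804)
t=1.200: state=(1.074, -1.002)
t=1.400: state=(0.853, -1.203)
t=1.600: state=(0.591, -1.418)
t=1.800: state=(0.285, -1.644)
t=2.000: state=(-0.066, -1.860)
t=2.200: state=(-0.454, -2.009)
t=2.250: state=(-0.555, -2.026)
next step: t=2.260: state=(-0.575, -2.028) — x has crossed -0.57
linear interpolation between t=2.250 (-0.55521) and t=2.260 (-0.57549) → t≈2.257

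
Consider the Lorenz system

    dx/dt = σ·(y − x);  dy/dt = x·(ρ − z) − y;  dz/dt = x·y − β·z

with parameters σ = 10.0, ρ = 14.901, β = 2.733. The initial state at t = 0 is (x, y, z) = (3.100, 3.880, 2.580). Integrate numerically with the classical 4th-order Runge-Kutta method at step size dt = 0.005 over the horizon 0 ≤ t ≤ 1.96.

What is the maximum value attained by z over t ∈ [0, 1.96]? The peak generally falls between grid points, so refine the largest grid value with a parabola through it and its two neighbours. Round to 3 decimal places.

t=0.000: state=(3.100, 3.880, 2.580)
step 1 (dt=0.005): k1=(7.800, 34.315, 4.977), k2=(8.463, 34.431, 5.286), k3=(8.449, 34.448, 5.291), k4=(9.100, 34.580, 5.610); state += dt/6·(k1+2k2+2k3+k4)
t=0.005: state=(3.142, 4.052, 2.606)
t=0.010: state=(3.191, 4.226, 2.636)
t=0.015: state=(3.246, 4.401, 2.669)
continuing one RK4 step at a time; state shown every 20 steps (Δt=0.1):
t=0.100: state=(4.985, 7.846, 4.021)
t=0.200: state=(8.546, 12.466, 9.293)
t=0.300: state=(11.309, 11.900, 18.709)
t=0.400: state=(8.992, 4.476, 21.842)
t=0.500: state=(4.455, 0.663, 17.907)
t=0.600: state=(1.844, 0.290, 13.718)
t=0.700: state=(0.968, 0.600, 10.485)
t=0.800: state=(0.883, 1.022, 8.040)
t=0.900: state=(1.196, 1.684, 6.238)
t=1.000: state=(1.905, 2.875, 5.052)
t=1.100: state=(3.247, 5.028, 4.732)
t=1.200: state=(5.586, 8.498, 6.239)
t=1.300: state=(8.799, 11.923, 11.461)
t=1.400: state=(10.532, 10.223, 18.893)
t=1.500: state=(8.126, 4.306, 20.421)
t=1.600: state=(4.474, 1.490, 16.959)
t=1.700: state=(2.434, 1.250, 13.264)
t=1.800: state=(1.846, 1.738, 10.353)
t=1.900: state=(2.075, 2.610, 8.240)
t=1.960: state=(2.503, 3.403, 7.373)
largest grid value and its neighbours: z(0.375)=22.06305, z(0.380)=22.06502, z(0.385)=22.04254
parabola through these three points peaks at t≈0.378 with z≈22.06717

max z = 22.067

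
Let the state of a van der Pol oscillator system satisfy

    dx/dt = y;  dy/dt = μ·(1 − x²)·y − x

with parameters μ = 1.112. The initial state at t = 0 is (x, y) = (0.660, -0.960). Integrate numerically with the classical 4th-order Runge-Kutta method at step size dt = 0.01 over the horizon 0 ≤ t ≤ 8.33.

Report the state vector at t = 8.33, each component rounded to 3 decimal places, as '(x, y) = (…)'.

(x, y) = (-2.006, 0.121)

t=0.000: state=(0.660, -0.960)
step 1 (dt=0.01): k1=(-0.960, -1.263), k2=(-0.966, -1.268), k3=(-0.966, -1.268), k4=(-0.973, -1.275); state += dt/6·(k1+2k2+2k3+k4)
t=0.010: state=(0.650, -0.973)
t=0.020: state=(0.641, -0.985)
t=0.030: state=(0.631, -0.998)
continuing one RK4 step at a time; state shown every 50 steps (Δt=0.5):
t=0.500: state=(-0.008, -1.776)
t=1.000: state=(-1.084, -2.239)
t=1.500: state=(-1.814, -0.547)
t=2.000: state=(-1.810, 0.367)
t=2.500: state=(-1.543, 0.672)
t=3.000: state=(-1.136, 0.982)
t=3.500: state=(-0.509, 1.609)
t=4.000: state=(0.568, 2.699)
t=4.500: state=(1.765, 1.448)
t=5.000: state=(1.996, -0.179)
t=5.500: state=(1.795, -0.552)
t=6.000: state=(1.467, -0.764)
t=6.500: state=(1.009, -1.110)
t=7.000: state=(0.287, -1.880)
t=7.500: state=(-0.929, -2.787)
t=8.000: state=(-1.916, -0.818)
t=8.330: state=(-2.006, 0.121)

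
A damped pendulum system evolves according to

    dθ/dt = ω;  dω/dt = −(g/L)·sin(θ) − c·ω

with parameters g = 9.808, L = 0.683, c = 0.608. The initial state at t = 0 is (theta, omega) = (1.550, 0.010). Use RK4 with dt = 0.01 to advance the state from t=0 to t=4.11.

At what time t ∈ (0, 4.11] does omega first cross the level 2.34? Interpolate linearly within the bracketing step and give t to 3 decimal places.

t=0.000: state=(1.550, 0.010)
step 1 (dt=0.01): k1=(0.010, -14.363), k2=(-0.062, -14.320), k3=(-0.062, -14.320), k4=(-0.133, -14.276); state += dt/6·(k1+2k2+2k3+k4)
t=0.010: state=(1.549, -0.133)
t=0.020: state=(1.547, -0.276)
t=0.030: state=(1.544, -0.417)
continuing one RK4 step at a time; state shown every 20 steps (Δt=0.2):
t=0.200: state=(1.277, -2.668)
t=0.400: state=(0.537, -4.481)
t=0.600: state=(-0.368, -4.150)
t=0.800: state=(-0.992, -1.912)
t=1.000: state=(-1.110, 0.711)
t=1.140: state=(-0.895, 2.291)
next step: t=1.150: state=(-0.872, 2.388) — omega has crossed 2.34
linear interpolation between t=1.140 (2.29093) and t=1.150 (2.38771) → t≈1.145

t = 1.145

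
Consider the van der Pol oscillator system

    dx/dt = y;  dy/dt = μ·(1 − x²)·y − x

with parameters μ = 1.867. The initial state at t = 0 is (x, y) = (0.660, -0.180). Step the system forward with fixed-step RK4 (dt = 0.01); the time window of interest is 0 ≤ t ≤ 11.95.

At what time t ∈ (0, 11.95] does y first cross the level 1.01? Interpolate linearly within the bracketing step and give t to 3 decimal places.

t = 3.753

t=0.000: state=(0.660, -0.180)
step 1 (dt=0.01): k1=(-0.180, -0.850), k2=(-0.184, -0.854), k3=(-0.184, -0.854), k4=(-0.189, -0.858); state += dt/6·(k1+2k2+2k3+k4)
t=0.010: state=(0.658, -0.189)
t=0.020: state=(0.656, -0.197)
t=0.030: state=(0.654, -0.206)
continuing one RK4 step at a time; state shown every 50 steps (Δt=0.5):
t=0.500: state=(0.442, -0.749)
t=1.000: state=(-0.198, -1.971)
t=1.500: state=(-1.415, -2.088)
t=2.000: state=(-1.828, 0.033)
t=2.500: state=(-1.694, 0.397)
t=3.000: state=(-1.461, 0.538)
t=3.500: state=(-1.140, 0.775)
t=3.750: state=(-0.920, 1.006)
next step: t=3.760: state=(-0.910, 1.019) — y has crossed 1.01
linear interpolation between t=3.750 (1.00634) and t=3.760 (1.01855) → t≈3.753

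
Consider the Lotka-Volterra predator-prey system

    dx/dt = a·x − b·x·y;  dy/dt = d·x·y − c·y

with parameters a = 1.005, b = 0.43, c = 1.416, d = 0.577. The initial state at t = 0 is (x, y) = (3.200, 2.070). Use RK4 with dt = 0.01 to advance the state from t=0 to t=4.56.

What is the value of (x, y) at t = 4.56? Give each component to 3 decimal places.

t=0.000: state=(3.200, 2.070)
step 1 (dt=0.01): k1=(0.368, 0.891), k2=(0.362, 0.895), k3=(0.362, 0.895), k4=(0.356, 0.899); state += dt/6·(k1+2k2+2k3+k4)
t=0.010: state=(3.204, 2.079)
t=0.020: state=(3.207, 2.088)
t=0.030: state=(3.210, 2.097)
continuing one RK4 step at a time; state shown every 20 steps (Δt=0.2):
t=0.200: state=(3.248, 2.263)
t=0.400: state=(3.239, 2.481)
t=0.600: state=(3.168, 2.706)
t=0.800: state=(3.041, 2.919)
t=1.000: state=(2.870, 3.093)
t=1.200: state=(2.674, 3.209)
t=1.400: state=(2.475, 3.254)
t=1.600: state=(2.289, 3.227)
t=1.800: state=(2.128, 3.135)
t=2.000: state=(1.998, 2.996)
t=2.200: state=(1.901, 2.826)
t=2.400: state=(1.838, 2.641)
t=2.600: state=(1.805, 2.454)
t=2.800: state=(1.801, 2.276)
t=3.000: state=(1.823, 2.113)
t=3.200: state=(1.871, 1.969)
t=3.400: state=(1.941, 1.848)
t=3.600: state=(2.033, 1.751)
t=3.800: state=(2.146, 1.678)
t=4.000: state=(2.276, 1.632)
t=4.200: state=(2.421, 1.612)
t=4.400: state=(2.576, 1.620)
t=4.560: state=(2.704, 1.648)

(x, y) = (2.704, 1.648)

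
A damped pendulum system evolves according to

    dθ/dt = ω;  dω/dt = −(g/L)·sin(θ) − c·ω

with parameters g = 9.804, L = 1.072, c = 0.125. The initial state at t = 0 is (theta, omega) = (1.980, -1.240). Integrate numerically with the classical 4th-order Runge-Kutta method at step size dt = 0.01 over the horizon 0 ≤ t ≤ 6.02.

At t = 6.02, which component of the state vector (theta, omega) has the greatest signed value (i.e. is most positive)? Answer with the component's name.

largest component: omega

t=0.000: state=(1.980, -1.240)
step 1 (dt=0.01): k1=(-1.240, -8.235), k2=(-1.281, -8.253), k3=(-1.281, -8.253), k4=(-1.323, -8.271); state += dt/6·(k1+2k2+2k3+k4)
t=0.010: state=(1.967, -1.323)
t=0.020: state=(1.954, -1.405)
t=0.030: state=(1.939, -1.489)
continuing one RK4 step at a time; state shown every 20 steps (Δt=0.2):
t=0.200: state=(1.562, -2.956)
t=0.400: state=(0.805, -4.532)
t=0.600: state=(-0.173, -4.968)
t=0.800: state=(-1.071, -3.797)
t=1.000: state=(-1.648, -1.950)
t=1.200: state=(-1.855, -0.139)
t=1.400: state=(-1.707, 1.618)
t=1.600: state=(-1.208, 3.359)
t=1.800: state=(-0.398, 4.563)
t=2.000: state=(0.519, 4.335)
t=2.200: state=(1.249, 2.832)
t=2.400: state=(1.630, 0.976)
t=2.600: state=(1.642, -0.846)
t=2.800: state=(1.294, -2.617)
t=3.000: state=(0.618, -4.023)
t=3.200: state=(-0.236, -4.260)
t=3.400: state=(-0.991, -3.110)
t=3.600: state=(-1.439, -1.336)
t=3.800: state=(-1.522, 0.499)
t=4.000: state=(-1.244, 2.265)
t=4.200: state=(-0.639, 3.670)
t=4.400: state=(0.152, 4.010)
t=4.600: state=(0.873, 3.016)
t=4.800: state=(1.313, 1.326)
t=5.000: state=(1.397, -0.481)
t=5.200: state=(1.126, -2.199)
t=5.400: state=(0.545, -3.490)
t=5.600: state=(-0.198, -3.713)
t=5.800: state=(-0.856, -2.701)
t=6.000: state=(-1.236, -1.056)
t=6.020: state=(-1.256, -0.880)
compare at T: theta=-1.256, omega=-0.880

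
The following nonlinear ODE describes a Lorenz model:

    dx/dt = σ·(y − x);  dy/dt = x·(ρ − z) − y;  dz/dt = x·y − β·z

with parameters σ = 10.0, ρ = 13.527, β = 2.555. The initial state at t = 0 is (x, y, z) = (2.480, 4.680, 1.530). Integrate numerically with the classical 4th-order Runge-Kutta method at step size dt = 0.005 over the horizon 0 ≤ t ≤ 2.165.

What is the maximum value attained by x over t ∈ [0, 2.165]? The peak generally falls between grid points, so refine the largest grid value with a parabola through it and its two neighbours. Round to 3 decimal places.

max x = 10.856

t=0.000: state=(2.480, 4.680, 1.530)
step 1 (dt=0.005): k1=(22.000, 25.073, 7.697), k2=(22.077, 25.621, 8.064), k3=(22.089, 25.620, 8.066), k4=(22.177, 26.165, 8.443); state += dt/6·(k1+2k2+2k3+k4)
t=0.005: state=(2.590, 4.808, 1.570)
t=0.010: state=(2.702, 4.942, 1.614)
t=0.015: state=(2.814, 5.081, 1.663)
continuing one RK4 step at a time; state shown every 20 steps (Δt=0.1):
t=0.100: state=(5.064, 8.184, 3.353)
t=0.200: state=(8.618, 12.250, 9.031)
t=0.300: state=(10.856, 10.837, 17.890)
t=0.400: state=(8.255, 3.841, 20.258)
t=0.500: state=(3.976, 0.457, 16.677)
t=0.600: state=(1.535, 0.051, 12.954)
t=0.700: state=(0.657, 0.228, 10.044)
t=0.800: state=(0.462, 0.437, 7.794)
t=0.900: state=(0.538, 0.704, 6.061)
t=1.000: state=(0.793, 1.146, 4.748)
t=1.100: state=(1.283, 1.939, 3.818)
t=1.200: state=(2.181, 3.369, 3.360)
t=1.300: state=(3.775, 5.834, 3.813)
t=1.400: state=(6.339, 9.342, 6.401)
t=1.500: state=(9.240, 11.515, 12.542)
t=1.600: state=(9.717, 8.108, 18.559)
t=1.700: state=(6.699, 3.019, 18.348)
t=1.800: state=(3.531, 1.134, 15.036)
t=1.900: state=(1.933, 1.023, 11.876)
t=2.000: state=(1.476, 1.380, 9.368)
t=2.100: state=(1.626, 1.996, 7.480)
t=2.165: state=(1.955, 2.602, 6.581)
largest grid value and its neighbours: x(0.295)=10.84991, x(0.300)=10.85615, x(0.305)=10.84789
parabola through these three points peaks at t≈0.300 with x≈10.85619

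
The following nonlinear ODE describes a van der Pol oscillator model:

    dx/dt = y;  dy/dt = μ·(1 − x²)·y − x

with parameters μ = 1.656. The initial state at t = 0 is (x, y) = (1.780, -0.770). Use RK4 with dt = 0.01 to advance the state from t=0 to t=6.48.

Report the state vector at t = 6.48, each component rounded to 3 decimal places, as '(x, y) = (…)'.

(x, y) = (1.992, -0.239)

t=0.000: state=(1.780, -0.770)
step 1 (dt=0.01): k1=(-0.770, 0.985), k2=(-0.765, 0.954), k3=(-0.765, 0.954), k4=(-0.760, 0.924); state += dt/6·(k1+2k2+2k3+k4)
t=0.010: state=(1.772, -0.760)
t=0.020: state=(1.765, -0.752)
t=0.030: state=(1.757, -0.743)
continuing one RK4 step at a time; state shown every 25 steps (Δt=0.25):
t=0.250: state=(1.606, -0.655)
t=0.500: state=(1.442, -0.675)
t=0.750: state=(1.263, -0.767)
t=1.000: state=(1.052, -0.938)
t=1.250: state=(0.784, -1.236)
t=1.500: state=(0.414, -1.774)
t=1.750: state=(-0.136, -2.683)
t=2.000: state=(-0.921, -3.426)
t=2.250: state=(-1.669, -2.198)
t=2.500: state=(-1.985, -0.503)
t=2.750: state=(-2.014, 0.143)
t=3.000: state=(-1.951, 0.331)
t=3.250: state=(-1.858, 0.404)
t=3.500: state=(-1.751, 0.454)
t=3.750: state=(-1.631, 0.507)
t=4.000: state=(-1.496, 0.576)
t=4.250: state=(-1.341, 0.671)
t=4.500: state=(-1.156, 0.812)
t=4.750: state=(-0.927, 1.040)
t=5.000: state=(-0.623, 1.433)
t=5.250: state=(-0.185, 2.132)
t=5.500: state=(0.472, 3.128)
t=5.750: state=(1.299, 3.125)
t=6.000: state=(1.863, 1.295)
t=6.250: state=(2.014, 0.113)
t=6.480: state=(1.992, -0.239)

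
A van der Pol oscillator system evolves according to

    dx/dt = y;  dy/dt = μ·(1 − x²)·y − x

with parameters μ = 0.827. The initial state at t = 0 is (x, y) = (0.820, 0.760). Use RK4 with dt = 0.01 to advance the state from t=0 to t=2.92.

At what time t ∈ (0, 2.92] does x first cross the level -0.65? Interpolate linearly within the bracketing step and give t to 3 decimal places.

t=0.000: state=(0.820, 0.760)
step 1 (dt=0.01): k1=(0.760, -0.614), k2=(0.757, -0.623), k3=(0.757, -0.623), k4=(0.754, -0.631); state += dt/6·(k1+2k2+2k3+k4)
t=0.010: state=(0.828, 0.754)
t=0.020: state=(0.835, 0.747)
t=0.030: state=(0.843, 0.741)
continuing one RK4 step at a time; state shown every 10 steps (Δt=0.1):
t=0.100: state=(0.893, 0.690)
t=0.200: state=(0.958, 0.605)
t=0.300: state=(1.013, 0.508)
t=0.400: state=(1.059, 0.402)
t=0.500: state=(1.093, 0.289)
t=0.600: state=(1.117, 0.175)
t=0.700: state=(1.128, 0.060)
t=0.800: state=(1.129, -0.053)
t=0.900: state=(1.118, -0.163)
t=1.000: state=(1.096, -0.270)
t=1.100: state=(1.064, -0.374)
t=1.200: state=(1.021, -0.475)
t=1.300: state=(0.969, -0.575)
t=1.400: state=(0.906, -0.675)
t=1.500: state=(0.834, -0.777)
t=1.600: state=(0.751, -0.882)
t=1.700: state=(0.657, -0.991)
t=1.800: state=(0.553, -1.107)
t=1.900: state=(0.436, -1.229)
t=2.000: state=(0.307, -1.358)
t=2.100: state=(0.164, -1.493)
t=2.200: state=(0.008, -1.630)
t=2.300: state=(-0.162, -1.761)
t=2.400: state=(-0.344, -1.876)
t=2.500: state=(-0.536, -1.960)
t=2.550: state=(-0.635, -1.985)
next step: t=2.560: state=(-0.654, -1.988) — x has crossed -0.65
linear interpolation between t=2.550 (-0.63462) and t=2.560 (-0.65448) → t≈2.558

t = 2.558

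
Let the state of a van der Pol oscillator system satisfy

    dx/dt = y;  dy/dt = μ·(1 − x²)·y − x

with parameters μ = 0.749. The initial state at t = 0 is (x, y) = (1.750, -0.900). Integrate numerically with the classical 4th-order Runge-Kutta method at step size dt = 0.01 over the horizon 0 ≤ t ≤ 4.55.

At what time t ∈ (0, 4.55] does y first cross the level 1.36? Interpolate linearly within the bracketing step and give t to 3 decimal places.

t=0.000: state=(1.750, -0.900)
step 1 (dt=0.01): k1=(-0.900, -0.360), k2=(-0.902, -0.363), k3=(-0.902, -0.363), k4=(-0.904, -0.366); state += dt/6·(k1+2k2+2k3+k4)
t=0.010: state=(1.741, -0.904)
t=0.020: state=(1.732, -0.907)
t=0.030: state=(1.723, -0.911)
continuing one RK4 step at a time; state shown every 20 steps (Δt=0.2):
t=0.200: state=(1.562, -0.986)
t=0.400: state=(1.354, -1.102)
t=0.600: state=(1.119, -1.256)
t=0.800: state=(0.848, -1.458)
t=1.000: state=(0.532, -1.719)
t=1.200: state=(0.157, -2.033)
t=1.400: state=(-0.282, -2.344)
t=1.600: state=(-0.770, -2.497)
t=1.800: state=(-1.255, -2.277)
t=2.000: state=(-1.653, -1.648)
t=2.200: state=(-1.905, -0.880)
t=2.400: state=(-2.015, -0.252)
t=2.600: state=(-2.020, 0.165)
t=2.800: state=(-1.959, 0.428)
t=3.000: state=(-1.855, 0.604)
t=3.200: state=(-1.720, 0.740)
t=3.400: state=(-1.559, 0.865)
t=3.600: state=(-1.373, 0.998)
t=3.800: state=(-1.158, 1.155)
t=4.000: state=(-0.909, 1.348)
t=4.010: state=(-0.895, 1.359)
next step: t=4.020: state=(-0.882, 1.370) — y has crossed 1.36
linear interpolation between t=4.010 (1.35917) and t=4.020 (1.37021) → t≈4.011

t = 4.011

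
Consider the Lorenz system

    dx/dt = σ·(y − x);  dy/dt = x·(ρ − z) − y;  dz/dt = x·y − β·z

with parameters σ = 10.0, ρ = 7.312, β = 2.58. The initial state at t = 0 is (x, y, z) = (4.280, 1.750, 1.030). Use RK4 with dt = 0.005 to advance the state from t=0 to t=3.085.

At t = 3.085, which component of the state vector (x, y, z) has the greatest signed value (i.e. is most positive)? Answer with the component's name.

largest component: z

t=0.000: state=(4.280, 1.750, 1.030)
step 1 (dt=0.005): k1=(-25.300, 25.137, 4.833), k2=(-24.039, 24.626, 4.956), k3=(-24.083, 24.646, 4.955), k4=(-22.864, 24.154, 5.071); state += dt/6·(k1+2k2+2k3+k4)
t=0.005: state=(4.160, 1.873, 1.055)
t=0.010: state=(4.051, 1.992, 1.081)
t=0.015: state=(3.953, 2.106, 1.108)
continuing one RK4 step at a time; state shown every 20 steps (Δt=0.1):
t=0.100: state=(3.425, 3.648, 1.681)
t=0.200: state=(4.112, 5.107, 2.758)
t=0.300: state=(5.192, 6.256, 4.506)
t=0.400: state=(6.034, 6.553, 6.739)
t=0.500: state=(6.092, 5.676, 8.554)
t=0.600: state=(5.304, 4.243, 9.110)
t=0.700: state=(4.192, 3.122, 8.552)
t=0.800: state=(3.283, 2.560, 7.516)
t=0.900: state=(2.754, 2.410, 6.452)
t=1.000: state=(2.565, 2.514, 5.552)
t=1.100: state=(2.628, 2.795, 4.892)
t=1.200: state=(2.883, 3.219, 4.508)
t=1.300: state=(3.287, 3.753, 4.433)
t=1.400: state=(3.795, 4.330, 4.694)
t=1.500: state=(4.323, 4.822, 5.280)
t=1.600: state=(4.746, 5.069, 6.080)
t=1.700: state=(4.931, 4.966, 6.861)
t=1.800: state=(4.818, 4.570, 7.362)
t=1.900: state=(4.479, 4.077, 7.458)
t=2.000: state=(4.068, 3.670, 7.211)
t=2.100: state=(3.721, 3.435, 6.779)
t=2.200: state=(3.509, 3.372, 6.312)
t=2.300: state=(3.445, 3.450, 5.916)
t=2.400: state=(3.510, 3.631, 5.652)
t=2.500: state=(3.674, 3.874, 5.555)
t=2.600: state=(3.895, 4.129, 5.630)
t=2.700: state=(4.124, 4.339, 5.853)
t=2.800: state=(4.307, 4.450, 6.163)
t=2.900: state=(4.399, 4.436, 6.475)
t=3.000: state=(4.381, 4.312, 6.700)
t=3.085: state=(4.293, 4.159, 6.784)
compare at T: x=4.293, y=4.159, z=6.784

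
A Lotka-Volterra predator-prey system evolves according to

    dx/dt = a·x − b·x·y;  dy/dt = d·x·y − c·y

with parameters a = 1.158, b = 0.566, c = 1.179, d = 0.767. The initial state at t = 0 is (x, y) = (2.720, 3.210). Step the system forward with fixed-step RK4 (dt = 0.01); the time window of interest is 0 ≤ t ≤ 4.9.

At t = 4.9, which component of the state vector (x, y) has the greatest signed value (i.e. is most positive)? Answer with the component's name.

t=0.000: state=(2.720, 3.210)
step 1 (dt=0.01): k1=(-1.792, 2.912), k2=(-1.809, 2.903), k3=(-1.808, 2.903), k4=(-1.825, 2.894); state += dt/6·(k1+2k2+2k3+k4)
t=0.010: state=(2.702, 3.239)
t=0.020: state=(2.684, 3.268)
t=0.030: state=(2.665, 3.296)
continuing one RK4 step at a time; state shown every 20 steps (Δt=0.2):
t=0.200: state=(2.311, 3.734)
t=0.400: state=(1.870, 4.064)
t=0.600: state=(1.478, 4.146)
t=0.800: state=(1.172, 4.009)
t=1.000: state=(0.953, 3.723)
t=1.200: state=(0.804, 3.363)
t=1.400: state=(0.708, 2.981)
t=1.600: state=(0.650, 2.612)
t=1.800: state=(0.622, 2.274)
t=2.000: state=(0.617, 1.975)
t=2.200: state=(0.631, 1.716)
t=2.400: state=(0.663, 1.497)
t=2.600: state=(0.713, 1.314)
t=2.800: state=(0.782, 1.164)
t=3.000: state=(0.870, 1.043)
t=3.200: state=(0.980, 0.950)
t=3.400: state=(1.114, 0.880)
t=3.600: state=(1.275, 0.835)
t=3.800: state=(1.464, 0.814)
t=4.000: state=(1.684, 0.818)
t=4.200: state=(1.932, 0.852)
t=4.400: state=(2.203, 0.924)
t=4.600: state=(2.485, 1.046)
t=4.800: state=(2.756, 1.236)
t=4.900: state=(2.875, 1.363)
compare at T: x=2.875, y=1.363

largest component: x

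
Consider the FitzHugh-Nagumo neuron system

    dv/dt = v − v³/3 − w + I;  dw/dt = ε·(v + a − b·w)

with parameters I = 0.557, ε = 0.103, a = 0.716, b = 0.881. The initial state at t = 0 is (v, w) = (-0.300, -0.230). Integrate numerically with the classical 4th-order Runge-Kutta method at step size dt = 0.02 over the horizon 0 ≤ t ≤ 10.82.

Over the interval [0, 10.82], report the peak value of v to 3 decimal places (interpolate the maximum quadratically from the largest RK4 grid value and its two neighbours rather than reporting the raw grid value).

max v = 1.857

t=0.000: state=(-0.300, -0.230)
step 1 (dt=0.02): k1=(0.496, 0.064), k2=(0.500, 0.064), k3=(0.500, 0.064), k4=(0.504, 0.065); state += dt/6·(k1+2k2+2k3+k4)
t=0.020: state=(-0.290, -0.229)
t=0.040: state=(-0.280, -0.227)
t=0.060: state=(-0.270, -0.226)
continuing one RK4 step at a time; state shown every 25 steps (Δt=0.5):
t=0.500: state=(0.007, -0.192)
t=1.000: state=(0.477, -0.136)
t=1.500: state=(1.103, -0.054)
t=2.000: state=(1.617, 0.054)
t=2.500: state=(1.824, 0.176)
t=3.000: state=(1.856, 0.297)
t=3.500: state=(1.831, 0.413)
t=4.000: state=(1.791, 0.522)
t=4.500: state=(1.745, 0.624)
t=5.000: state=(1.698, 0.719)
t=5.500: state=(1.650, 0.807)
t=6.000: state=(1.601, 0.889)
t=6.500: state=(1.551, 0.965)
t=7.000: state=(1.500, 1.035)
t=7.500: state=(1.448, 1.100)
t=8.000: state=(1.394, 1.158)
t=8.500: state=(1.337, 1.212)
t=9.000: state=(1.279, 1.260)
t=9.500: state=(1.216, 1.303)
t=10.000: state=(1.149, 1.341)
t=10.500: state=(1.075, 1.373)
t=10.820: state=(1.023, 1.391)
largest grid value and its neighbours: v(2.900)=1.85663, v(2.920)=1.85672, v(2.940)=1.85671
parabola through these three points peaks at t≈2.929 with v≈1.85673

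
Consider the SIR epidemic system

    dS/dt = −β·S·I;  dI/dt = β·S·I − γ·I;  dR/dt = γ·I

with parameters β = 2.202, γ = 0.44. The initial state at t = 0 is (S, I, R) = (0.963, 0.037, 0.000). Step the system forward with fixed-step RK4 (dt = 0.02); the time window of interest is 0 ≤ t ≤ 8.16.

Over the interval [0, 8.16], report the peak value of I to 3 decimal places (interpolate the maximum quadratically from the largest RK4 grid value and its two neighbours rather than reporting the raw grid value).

t=0.000: state=(0.963, 0.037, 0.000)
step 1 (dt=0.02): k1=(-0.078, 0.062, 0.016), k2=(-0.080, 0.063, 0.017), k3=(-0.080, 0.063, 0.017), k4=(-0.081, 0.064, 0.017); state += dt/6·(k1+2k2+2k3+k4)
t=0.020: state=(0.961, 0.038, 0.000)
t=0.040: state=(0.960, 0.040, 0.001)
t=0.060: state=(0.958, 0.041, 0.001)
continuing one RK4 step at a time; state shown every 25 steps (Δt=0.5):
t=0.500: state=(0.904, 0.083, 0.013)
t=1.000: state=(0.789, 0.171, 0.040)
t=1.500: state=(0.611, 0.298, 0.091)
t=2.000: state=(0.410, 0.419, 0.170)
t=2.500: state=(0.248, 0.481, 0.271)
t=3.000: state=(0.146, 0.477, 0.377)
t=3.500: state=(0.088, 0.434, 0.478)
t=4.000: state=(0.056, 0.377, 0.567)
t=4.500: state=(0.038, 0.318, 0.643)
t=5.000: state=(0.028, 0.265, 0.707)
t=5.500: state=(0.021, 0.218, 0.760)
t=6.000: state=(0.017, 0.179, 0.804)
t=6.500: state=(0.014, 0.146, 0.840)
t=7.000: state=(0.012, 0.119, 0.869)
t=7.500: state=(0.011, 0.097, 0.892)
t=8.000: state=(0.010, 0.078, 0.911)
t=8.160: state=(0.010, 0.073, 0.917)
largest grid value and its neighbours: I(2.680)=0.48587, I(2.700)=0.48594, I(2.720)=0.48591
parabola through these three points peaks at t≈2.704 with I≈0.48594

max I = 0.486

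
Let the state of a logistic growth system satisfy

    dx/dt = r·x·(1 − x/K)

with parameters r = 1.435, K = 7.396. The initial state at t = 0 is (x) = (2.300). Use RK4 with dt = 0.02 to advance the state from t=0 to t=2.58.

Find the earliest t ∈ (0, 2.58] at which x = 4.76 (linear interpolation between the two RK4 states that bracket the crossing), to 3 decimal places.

t=0.000: state=(2.300)
step 1 (dt=0.02): k1=(2.274), k2=(2.286), k3=(2.286), k4=(2.299); state += dt/6·(k1+2k2+2k3+k4)
t=0.020: state=(2.346)
t=0.040: state=(2.392)
t=0.060: state=(2.439)
continuing one RK4 step at a time; state shown every 5 steps (Δt=0.1):
t=0.100: state=(2.533)
t=0.200: state=(2.777)
t=0.300: state=(3.030)
t=0.400: state=(3.290)
t=0.500: state=(3.554)
t=0.600: state=(3.819)
t=0.700: state=(4.083)
t=0.800: state=(4.343)
t=0.900: state=(4.597)
t=0.960: state=(4.745)
next step: t=0.980: state=(4.793) — x has crossed 4.76
linear interpolation between t=0.960 (4.74483) and t=0.980 (4.79344) → t≈0.966

t = 0.966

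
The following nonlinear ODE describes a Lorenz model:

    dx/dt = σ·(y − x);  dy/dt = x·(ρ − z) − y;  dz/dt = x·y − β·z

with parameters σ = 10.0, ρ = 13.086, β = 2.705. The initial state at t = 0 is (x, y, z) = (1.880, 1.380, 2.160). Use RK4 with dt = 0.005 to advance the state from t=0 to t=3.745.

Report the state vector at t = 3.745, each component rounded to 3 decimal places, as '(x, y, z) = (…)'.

t=0.000: state=(1.880, 1.380, 2.160)
step 1 (dt=0.005): k1=(-5.000, 19.161, -3.248), k2=(-4.396, 18.992, -3.154), k3=(-4.415, 19.008, -3.153), k4=(-3.829, 18.854, -3.060); state += dt/6·(k1+2k2+2k3+k4)
t=0.005: state=(1.858, 1.475, 2.144)
t=0.010: state=(1.842, 1.569, 2.129)
t=0.015: state=(1.831, 1.661, 2.116)
continuing one RK4 step at a time; state shown every 40 steps (Δt=0.2):
t=0.200: state=(3.842, 6.003, 2.807)
t=0.400: state=(9.613, 11.874, 12.613)
t=0.600: state=(6.452, 2.582, 17.821)
t=0.800: state=(1.748, 0.925, 11.043)
t=1.000: state=(1.535, 1.922, 6.737)
t=1.200: state=(3.229, 4.643, 5.107)
t=1.400: state=(7.357, 9.707, 9.326)
t=1.600: state=(8.197, 6.085, 17.197)
t=1.800: state=(3.604, 2.175, 13.031)
t=2.000: state=(2.720, 3.032, 8.663)
t=2.200: state=(4.453, 5.861, 7.475)
t=2.400: state=(7.626, 8.813, 11.948)
t=2.600: state=(6.837, 5.124, 15.574)
t=2.800: state=(3.969, 3.237, 12.041)
t=3.000: state=(3.922, 4.497, 9.178)
t=3.200: state=(5.883, 7.102, 9.851)
t=3.400: state=(7.350, 7.187, 13.858)
t=3.600: state=(5.546, 4.431, 13.761)
t=3.745: state=(4.423, 4.053, 11.691)

(x, y, z) = (4.423, 4.053, 11.691)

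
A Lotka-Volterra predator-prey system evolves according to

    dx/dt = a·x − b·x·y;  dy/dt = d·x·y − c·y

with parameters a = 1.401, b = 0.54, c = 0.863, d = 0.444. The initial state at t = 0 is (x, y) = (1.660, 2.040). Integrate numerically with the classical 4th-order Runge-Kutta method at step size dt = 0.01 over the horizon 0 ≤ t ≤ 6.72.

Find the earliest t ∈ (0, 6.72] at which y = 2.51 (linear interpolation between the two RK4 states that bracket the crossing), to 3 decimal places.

t = 1.798

t=0.000: state=(1.660, 2.040)
step 1 (dt=0.01): k1=(0.497, -0.257), k2=(0.499, -0.255), k3=(0.499, -0.255), k4=(0.501, -0.252); state += dt/6·(k1+2k2+2k3+k4)
t=0.010: state=(1.665, 2.037)
t=0.020: state=(1.670, 2.035)
t=0.030: state=(1.675, 2.033)
continuing one RK4 step at a time; state shown every 25 steps (Δt=0.25):
t=0.250: state=(1.796, 1.991)
t=0.500: state=(1.951, 1.975)
t=0.750: state=(2.119, 1.995)
t=1.000: state=(2.289, 2.054)
t=1.250: state=(2.447, 2.153)
t=1.500: state=(2.574, 2.294)
t=1.750: state=(2.649, 2.472)
t=1.790: state=(2.655, 2.503)
next step: t=1.800: state=(2.657, 2.511) — y has crossed 2.51
linear interpolation between t=1.790 (2.50342) and t=1.800 (2.51135) → t≈1.798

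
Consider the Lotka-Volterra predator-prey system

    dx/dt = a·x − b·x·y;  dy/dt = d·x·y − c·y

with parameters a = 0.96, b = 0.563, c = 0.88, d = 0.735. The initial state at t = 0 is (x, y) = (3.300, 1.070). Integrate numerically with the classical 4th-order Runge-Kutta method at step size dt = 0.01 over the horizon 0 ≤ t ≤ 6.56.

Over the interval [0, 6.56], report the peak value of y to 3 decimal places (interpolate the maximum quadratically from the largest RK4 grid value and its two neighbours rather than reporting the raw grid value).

max y = 4.784

t=0.000: state=(3.300, 1.070)
step 1 (dt=0.01): k1=(1.180, 1.654), k2=(1.167, 1.671), k3=(1.167, 1.671), k4=(1.153, 1.689); state += dt/6·(k1+2k2+2k3+k4)
t=0.010: state=(3.312, 1.087)
t=0.020: state=(3.323, 1.104)
t=0.030: state=(3.334, 1.121)
continuing one RK4 step at a time; state shown every 25 steps (Δt=0.25):
t=0.250: state=(3.485, 1.608)
t=0.500: state=(3.346, 2.431)
t=0.750: state=(2.813, 3.455)
t=1.000: state=(2.058, 4.342)
t=1.250: state=(1.370, 4.761)
t=1.500: state=(0.891, 4.687)
t=1.750: state=(0.600, 4.304)
t=2.000: state=(0.431, 3.792)
t=2.250: state=(0.334, 3.262)
t=2.500: state=(0.278, 2.768)
t=2.750: state=(0.247, 2.330)
t=3.000: state=(0.232, 1.954)
t=3.250: state=(0.230, 1.636)
t=3.500: state=(0.236, 1.370)
t=3.750: state=(0.252, 1.150)
t=4.000: state=(0.276, 0.968)
t=4.250: state=(0.309, 0.820)
t=4.500: state=(0.353, 0.699)
t=4.750: state=(0.410, 0.602)
t=5.000: state=(0.482, 0.524)
t=5.250: state=(0.571, 0.463)
t=5.500: state=(0.683, 0.417)
t=5.750: state=(0.821, 0.384)
t=6.000: state=(0.990, 0.364)
t=6.250: state=(1.196, 0.357)
t=6.500: state=(1.446, 0.365)
t=6.560: state=(1.513, 0.369)
largest grid value and its neighbours: y(1.320)=4.78385, y(1.330)=4.78405, y(1.340)=4.78353
parabola through these three points peaks at t≈1.328 with y≈4.78407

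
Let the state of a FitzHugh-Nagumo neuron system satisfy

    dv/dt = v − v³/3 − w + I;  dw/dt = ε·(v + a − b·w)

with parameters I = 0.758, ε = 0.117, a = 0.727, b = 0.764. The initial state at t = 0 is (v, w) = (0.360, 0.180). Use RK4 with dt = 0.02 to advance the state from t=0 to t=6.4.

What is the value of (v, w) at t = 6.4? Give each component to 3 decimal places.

t=0.000: state=(0.360, 0.180)
step 1 (dt=0.02): k1=(0.922, 0.111), k2=(0.929, 0.112), k3=(0.929, 0.112), k4=(0.936, 0.113); state += dt/6·(k1+2k2+2k3+k4)
t=0.020: state=(0.379, 0.182)
t=0.040: state=(0.397, 0.185)
t=0.060: state=(0.417, 0.187)
continuing one RK4 step at a time; state shown every 25 steps (Δt=0.5):
t=0.500: state=(0.895, 0.249)
t=1.000: state=(1.429, 0.347)
t=1.500: state=(1.719, 0.465)
t=2.000: state=(1.796, 0.588)
t=2.500: state=(1.785, 0.706)
t=3.000: state=(1.747, 0.818)
t=3.500: state=(1.699, 0.922)
t=4.000: state=(1.648, 1.019)
t=4.500: state=(1.594, 1.109)
t=5.000: state=(1.540, 1.192)
t=5.500: state=(1.483, 1.268)
t=6.000: state=(1.425, 1.337)
t=6.400: state=(1.377, 1.388)

(v, w) = (1.377, 1.388)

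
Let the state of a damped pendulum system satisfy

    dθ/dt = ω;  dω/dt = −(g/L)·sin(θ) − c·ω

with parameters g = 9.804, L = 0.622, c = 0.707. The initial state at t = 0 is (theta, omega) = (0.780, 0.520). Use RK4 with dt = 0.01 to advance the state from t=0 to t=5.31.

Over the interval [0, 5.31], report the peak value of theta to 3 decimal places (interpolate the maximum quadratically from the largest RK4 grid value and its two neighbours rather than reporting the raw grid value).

t=0.000: state=(0.780, 0.520)
step 1 (dt=0.01): k1=(0.520, -11.453), k2=(0.463, -11.441), k3=(0.463, -11.438), k4=(0.406, -11.424); state += dt/6·(k1+2k2+2k3+k4)
t=0.010: state=(0.785, 0.406)
t=0.020: state=(0.788, 0.292)
t=0.030: state=(0.790, 0.178)
continuing one RK4 step at a time; state shown every 20 steps (Δt=0.2):
t=0.200: state=(0.666, -1.565)
t=0.400: state=(0.221, -2.644)
t=0.600: state=(-0.285, -2.162)
t=0.800: state=(-0.569, -0.584)
t=1.000: state=(-0.514, 1.075)
t=1.200: state=(-0.191, 1.974)
t=1.400: state=(0.194, 1.680)
t=1.600: state=(0.422, 0.506)
t=1.800: state=(0.390, -0.778)
t=2.000: state=(0.150, -1.482)
t=2.200: state=(-0.141, -1.279)
t=2.400: state=(-0.316, -0.398)
t=2.600: state=(-0.294, 0.582)
t=2.800: state=(-0.113, 1.118)
t=3.000: state=(0.107, 0.965)
t=3.200: state=(0.238, 0.297)
t=3.400: state=(0.221, -0.445)
t=3.600: state=(0.083, -0.846)
t=3.800: state=(-0.082, -0.724)
t=4.000: state=(-0.180, -0.216)
t=4.200: state=(-0.165, 0.344)
t=4.400: state=(-0.060, 0.640)
t=4.600: state=(0.064, 0.541)
t=4.800: state=(0.137, 0.154)
t=5.000: state=(0.123, -0.268)
t=5.200: state=(0.043, -0.485)
t=5.310: state=(-0.010, -0.476)
largest grid value and its neighbours: theta(0.040)=0.79168, theta(0.050)=0.79176, theta(0.060)=0.79073
parabola through these three points peaks at t≈0.046 with theta≈0.79186

max theta = 0.792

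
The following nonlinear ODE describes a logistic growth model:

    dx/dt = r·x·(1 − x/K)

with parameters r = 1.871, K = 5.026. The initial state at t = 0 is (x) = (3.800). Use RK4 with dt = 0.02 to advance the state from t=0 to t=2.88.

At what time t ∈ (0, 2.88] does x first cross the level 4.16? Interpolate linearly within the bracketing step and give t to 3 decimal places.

t = 0.234

t=0.000: state=(3.800)
step 1 (dt=0.02): k1=(1.734), k2=(1.718), k3=(1.718), k4=(1.701); state += dt/6·(k1+2k2+2k3+k4)
t=0.020: state=(3.834)
t=0.040: state=(3.868)
t=0.060: state=(3.901)
continuing one RK4 step at a time; state shown every 5 steps (Δt=0.1):
t=0.100: state=(3.965)
t=0.200: state=(4.113)
t=0.220: state=(4.141)
next step: t=0.240: state=(4.168) — x has crossed 4.16
linear interpolation between t=0.220 (4.14082) and t=0.240 (4.16778) → t≈0.234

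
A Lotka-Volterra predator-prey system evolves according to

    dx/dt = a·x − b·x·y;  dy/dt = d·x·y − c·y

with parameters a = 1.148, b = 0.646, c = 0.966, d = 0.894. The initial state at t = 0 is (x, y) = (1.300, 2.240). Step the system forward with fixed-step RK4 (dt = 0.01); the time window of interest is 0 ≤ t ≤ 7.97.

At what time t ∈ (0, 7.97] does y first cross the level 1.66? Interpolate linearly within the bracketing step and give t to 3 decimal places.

t = 2.280

t=0.000: state=(1.300, 2.240)
step 1 (dt=0.01): k1=(-0.389, 0.439), k2=(-0.390, 0.436), k3=(-0.390, 0.436), k4=(-0.391, 0.433); state += dt/6·(k1+2k2+2k3+k4)
t=0.010: state=(1.296, 2.244)
t=0.020: state=(1.292, 2.249)
t=0.030: state=(1.288, 2.253)
continuing one RK4 step at a time; state shown every 50 steps (Δt=0.5):
t=0.500: state=(1.092, 2.359)
t=1.000: state=(0.913, 2.273)
t=1.500: state=(0.804, 2.053)
t=2.000: state=(0.767, 1.795)
t=2.270: state=(0.773, 1.664)
next step: t=2.280: state=(0.774, 1.660) — y has crossed 1.66
linear interpolation between t=2.270 (1.66442) and t=2.280 (1.65986) → t≈2.280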